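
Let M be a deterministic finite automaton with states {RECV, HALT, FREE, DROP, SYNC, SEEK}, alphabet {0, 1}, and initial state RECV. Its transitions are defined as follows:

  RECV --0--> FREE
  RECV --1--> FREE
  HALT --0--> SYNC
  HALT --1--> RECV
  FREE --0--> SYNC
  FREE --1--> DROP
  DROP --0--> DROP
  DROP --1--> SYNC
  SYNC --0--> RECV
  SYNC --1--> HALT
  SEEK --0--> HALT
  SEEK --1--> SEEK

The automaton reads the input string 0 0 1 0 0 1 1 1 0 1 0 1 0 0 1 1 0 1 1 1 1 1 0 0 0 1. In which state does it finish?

SYNC

start at RECV
read '0': RECV → FREE
read '0': FREE → SYNC
read '1': SYNC → HALT
read '0': HALT → SYNC
read '0': SYNC → RECV
read '1': RECV → FREE
read '1': FREE → DROP
read '1': DROP → SYNC
read '0': SYNC → RECV
read '1': RECV → FREE
read '0': FREE → SYNC
read '1': SYNC → HALT
read '0': HALT → SYNC
read '0': SYNC → RECV
read '1': RECV → FREE
read '1': FREE → DROP
read '0': DROP → DROP
read '1': DROP → SYNC
read '1': SYNC → HALT
read '1': HALT → RECV
read '1': RECV → FREE
read '1': FREE → DROP
read '0': DROP → DROP
read '0': DROP → DROP
read '0': DROP → DROP
read '1': DROP → SYNC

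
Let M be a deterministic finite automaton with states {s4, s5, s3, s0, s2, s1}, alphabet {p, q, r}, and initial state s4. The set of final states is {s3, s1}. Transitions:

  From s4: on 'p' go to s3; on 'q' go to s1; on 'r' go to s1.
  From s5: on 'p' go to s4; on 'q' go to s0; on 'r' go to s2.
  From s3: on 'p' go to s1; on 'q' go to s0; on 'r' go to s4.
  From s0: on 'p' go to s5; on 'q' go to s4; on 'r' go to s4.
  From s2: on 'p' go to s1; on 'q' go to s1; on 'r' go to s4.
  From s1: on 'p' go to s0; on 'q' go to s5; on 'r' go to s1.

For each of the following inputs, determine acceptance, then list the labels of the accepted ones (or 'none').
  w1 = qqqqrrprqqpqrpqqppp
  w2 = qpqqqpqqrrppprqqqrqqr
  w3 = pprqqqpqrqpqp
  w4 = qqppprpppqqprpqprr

w1: Trace: s4 -q-> s1 -q-> s5 -q-> s0 -q-> s4 -r-> s1 -r-> s1 -p-> s0 -r-> s4 -q-> s1 -q-> s5 -p-> s4 -q-> s1 -r-> s1 -p-> s0 -q-> s4 -q-> s1 -p-> s0 -p-> s5 -p-> s4  → end s4, rejected
w2: Trace: s4 -q-> s1 -p-> s0 -q-> s4 -q-> s1 -q-> s5 -p-> s4 -q-> s1 -q-> s5 -r-> s2 -r-> s4 -p-> s3 -p-> s1 -p-> s0 -r-> s4 -q-> s1 -q-> s5 -q-> s0 -r-> s4 -q-> s1 -q-> s5 -r-> s2  → end s2, rejected
w3: Trace: s4 -p-> s3 -p-> s1 -r-> s1 -q-> s5 -q-> s0 -q-> s4 -p-> s3 -q-> s0 -r-> s4 -q-> s1 -p-> s0 -q-> s4 -p-> s3  → end s3, accepted
w4: Trace: s4 -q-> s1 -q-> s5 -p-> s4 -p-> s3 -p-> s1 -r-> s1 -p-> s0 -p-> s5 -p-> s4 -q-> s1 -q-> s5 -p-> s4 -r-> s1 -p-> s0 -q-> s4 -p-> s3 -r-> s4 -r-> s1  → end s1, accepted

w3, w4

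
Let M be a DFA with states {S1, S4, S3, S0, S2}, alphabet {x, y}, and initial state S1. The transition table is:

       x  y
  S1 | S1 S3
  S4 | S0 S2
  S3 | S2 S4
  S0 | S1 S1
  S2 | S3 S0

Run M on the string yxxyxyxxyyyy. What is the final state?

S0

S1 → S3 → S2 → S3 → S4 → S0 → S1 → S1 → S1 → S3 → S4 → S2 → S0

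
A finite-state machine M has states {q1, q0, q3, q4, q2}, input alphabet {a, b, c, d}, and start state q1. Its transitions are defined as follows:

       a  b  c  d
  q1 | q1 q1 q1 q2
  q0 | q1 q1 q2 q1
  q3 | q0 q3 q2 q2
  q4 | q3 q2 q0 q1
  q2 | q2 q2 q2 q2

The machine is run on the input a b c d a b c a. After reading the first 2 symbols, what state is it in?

start at q1
read 'a': q1 → q1
read 'b': q1 → q1
After 2 symbols: q1.

q1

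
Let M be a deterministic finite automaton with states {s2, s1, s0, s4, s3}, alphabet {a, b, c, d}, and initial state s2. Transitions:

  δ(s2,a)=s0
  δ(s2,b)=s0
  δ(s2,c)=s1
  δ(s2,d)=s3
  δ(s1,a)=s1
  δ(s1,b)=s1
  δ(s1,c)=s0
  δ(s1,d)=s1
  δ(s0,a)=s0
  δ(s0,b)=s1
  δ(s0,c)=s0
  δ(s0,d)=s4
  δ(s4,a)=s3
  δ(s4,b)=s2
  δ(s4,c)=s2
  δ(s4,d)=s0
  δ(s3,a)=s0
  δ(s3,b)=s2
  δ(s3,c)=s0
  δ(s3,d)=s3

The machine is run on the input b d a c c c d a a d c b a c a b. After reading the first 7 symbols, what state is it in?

s2 → s0 → s4 → s3 → s0 → s0 → s0 → s4
After 7 symbols: s4.

s4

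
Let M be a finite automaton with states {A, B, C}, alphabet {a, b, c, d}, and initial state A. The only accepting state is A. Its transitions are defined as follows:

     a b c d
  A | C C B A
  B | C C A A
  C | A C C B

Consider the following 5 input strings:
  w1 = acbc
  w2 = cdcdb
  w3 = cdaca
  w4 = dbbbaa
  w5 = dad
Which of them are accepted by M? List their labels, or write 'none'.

w1: A → C → C → C → C  → end C, rejected
w2: A → B → A → B → A → C  → end C, rejected
w3: A → B → A → C → C → A  → end A, accepted
w4: A → A → C → C → C → A → C  → end C, rejected
w5: A → A → C → B  → end B, rejected

w3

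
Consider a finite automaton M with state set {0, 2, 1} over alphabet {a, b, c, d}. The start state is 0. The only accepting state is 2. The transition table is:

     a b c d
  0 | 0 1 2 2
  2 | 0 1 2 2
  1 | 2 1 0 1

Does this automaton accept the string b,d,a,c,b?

No

start at 0
read 'b': 0 → 1
read 'd': 1 → 1
read 'a': 1 → 2
read 'c': 2 → 2
read 'b': 2 → 1
End state 1 is not accepting.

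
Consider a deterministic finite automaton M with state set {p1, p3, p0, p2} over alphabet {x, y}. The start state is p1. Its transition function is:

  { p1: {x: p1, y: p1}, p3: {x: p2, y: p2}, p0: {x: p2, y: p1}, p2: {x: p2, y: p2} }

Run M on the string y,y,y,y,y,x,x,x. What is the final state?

p1

p1 → p1 → p1 → p1 → p1 → p1 → p1 → p1 → p1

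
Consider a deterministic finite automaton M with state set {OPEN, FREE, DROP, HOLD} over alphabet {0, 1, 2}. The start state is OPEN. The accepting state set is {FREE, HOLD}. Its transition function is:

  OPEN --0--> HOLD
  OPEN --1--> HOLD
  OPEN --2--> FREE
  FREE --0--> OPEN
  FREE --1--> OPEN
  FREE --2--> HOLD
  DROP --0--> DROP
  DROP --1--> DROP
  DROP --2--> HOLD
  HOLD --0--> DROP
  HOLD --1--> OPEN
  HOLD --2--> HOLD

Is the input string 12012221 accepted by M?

No

Trace: OPEN -1-> HOLD -2-> HOLD -0-> DROP -1-> DROP -2-> HOLD -2-> HOLD -2-> HOLD -1-> OPEN
End state OPEN is not accepting.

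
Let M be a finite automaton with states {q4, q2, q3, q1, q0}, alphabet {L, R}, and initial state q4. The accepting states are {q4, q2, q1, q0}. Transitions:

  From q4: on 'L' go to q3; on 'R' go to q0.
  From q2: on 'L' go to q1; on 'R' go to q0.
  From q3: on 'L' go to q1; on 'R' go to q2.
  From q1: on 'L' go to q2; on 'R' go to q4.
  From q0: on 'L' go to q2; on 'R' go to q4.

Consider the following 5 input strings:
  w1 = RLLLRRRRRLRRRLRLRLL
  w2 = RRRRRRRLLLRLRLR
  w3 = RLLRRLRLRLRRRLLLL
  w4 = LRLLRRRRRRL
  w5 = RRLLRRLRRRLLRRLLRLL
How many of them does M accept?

w1:
  start at q4
  read 'R': q4 → q0
  read 'L': q0 → q2
  read 'L': q2 → q1
  read 'L': q1 → q2
  read 'R': q2 → q0
  read 'R': q0 → q4
  read 'R': q4 → q0
  read 'R': q0 → q4
  read 'R': q4 → q0
  read 'L': q0 → q2
  read 'R': q2 → q0
  read 'R': q0 → q4
  read 'R': q4 → q0
  read 'L': q0 → q2
  read 'R': q2 → q0
  read 'L': q0 → q2
  read 'R': q2 → q0
  read 'L': q0 → q2
  read 'L': q2 → q1
  end q1, accepted
w2:
  start at q4
  read 'R': q4 → q0
  read 'R': q0 → q4
  read 'R': q4 → q0
  read 'R': q0 → q4
  read 'R': q4 → q0
  read 'R': q0 → q4
  read 'R': q4 → q0
  read 'L': q0 → q2
  read 'L': q2 → q1
  read 'L': q1 → q2
  read 'R': q2 → q0
  read 'L': q0 → q2
  read 'R': q2 → q0
  read 'L': q0 → q2
  read 'R': q2 → q0
  end q0, accepted
w3:
  start at q4
  read 'R': q4 → q0
  read 'L': q0 → q2
  read 'L': q2 → q1
  read 'R': q1 → q4
  read 'R': q4 → q0
  read 'L': q0 → q2
  read 'R': q2 → q0
  read 'L': q0 → q2
  read 'R': q2 → q0
  read 'L': q0 → q2
  read 'R': q2 → q0
  read 'R': q0 → q4
  read 'R': q4 → q0
  read 'L': q0 → q2
  read 'L': q2 → q1
  read 'L': q1 → q2
  read 'L': q2 → q1
  end q1, accepted
w4:
  start at q4
  read 'L': q4 → q3
  read 'R': q3 → q2
  read 'L': q2 → q1
  read 'L': q1 → q2
  read 'R': q2 → q0
  read 'R': q0 → q4
  read 'R': q4 → q0
  read 'R': q0 → q4
  read 'R': q4 → q0
  read 'R': q0 → q4
  read 'L': q4 → q3
  end q3, rejected
w5:
  start at q4
  read 'R': q4 → q0
  read 'R': q0 → q4
  read 'L': q4 → q3
  read 'L': q3 → q1
  read 'R': q1 → q4
  read 'R': q4 → q0
  read 'L': q0 → q2
  read 'R': q2 → q0
  read 'R': q0 → q4
  read 'R': q4 → q0
  read 'L': q0 → q2
  read 'L': q2 → q1
  read 'R': q1 → q4
  read 'R': q4 → q0
  read 'L': q0 → q2
  read 'L': q2 → q1
  read 'R': q1 → q4
  read 'L': q4 → q3
  read 'L': q3 → q1
  end q1, accepted

4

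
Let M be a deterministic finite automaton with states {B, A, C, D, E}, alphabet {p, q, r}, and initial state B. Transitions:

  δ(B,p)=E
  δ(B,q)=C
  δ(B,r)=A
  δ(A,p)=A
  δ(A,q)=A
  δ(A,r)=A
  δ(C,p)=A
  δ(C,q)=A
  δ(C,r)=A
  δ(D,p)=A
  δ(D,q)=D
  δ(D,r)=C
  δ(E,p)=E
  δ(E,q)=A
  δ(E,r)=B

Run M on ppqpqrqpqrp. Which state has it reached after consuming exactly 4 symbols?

B → E → E → A → A
After 4 symbols: A.

A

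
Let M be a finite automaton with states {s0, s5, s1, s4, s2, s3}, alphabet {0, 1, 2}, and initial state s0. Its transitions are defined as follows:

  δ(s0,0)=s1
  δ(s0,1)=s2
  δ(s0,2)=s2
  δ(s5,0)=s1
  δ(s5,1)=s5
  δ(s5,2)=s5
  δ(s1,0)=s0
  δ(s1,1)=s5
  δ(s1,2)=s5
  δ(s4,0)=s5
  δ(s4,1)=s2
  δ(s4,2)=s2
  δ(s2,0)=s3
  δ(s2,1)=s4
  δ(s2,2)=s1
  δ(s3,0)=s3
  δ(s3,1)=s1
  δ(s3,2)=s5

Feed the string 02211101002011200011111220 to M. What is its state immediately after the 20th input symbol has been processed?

Trace: s0 -0-> s1 -2-> s5 -2-> s5 -1-> s5 -1-> s5 -1-> s5 -0-> s1 -1-> s5 -0-> s1 -0-> s0 -2-> s2 -0-> s3 -1-> s1 -1-> s5 -2-> s5 -0-> s1 -0-> s0 -0-> s1 -1-> s5 -1-> s5
After 20 symbols: s5.

s5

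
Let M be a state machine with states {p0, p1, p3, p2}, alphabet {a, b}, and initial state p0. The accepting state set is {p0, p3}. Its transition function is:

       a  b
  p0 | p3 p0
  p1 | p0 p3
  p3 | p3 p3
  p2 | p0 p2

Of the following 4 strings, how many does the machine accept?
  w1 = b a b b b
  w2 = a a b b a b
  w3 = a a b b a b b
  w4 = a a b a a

4

w1: Trace: p0 -b-> p0 -a-> p3 -b-> p3 -b-> p3 -b-> p3  → end p3, accepted
w2: Trace: p0 -a-> p3 -a-> p3 -b-> p3 -b-> p3 -a-> p3 -b-> p3  → end p3, accepted
w3: Trace: p0 -a-> p3 -a-> p3 -b-> p3 -b-> p3 -a-> p3 -b-> p3 -b-> p3  → end p3, accepted
w4: Trace: p0 -a-> p3 -a-> p3 -b-> p3 -a-> p3 -a-> p3  → end p3, accepted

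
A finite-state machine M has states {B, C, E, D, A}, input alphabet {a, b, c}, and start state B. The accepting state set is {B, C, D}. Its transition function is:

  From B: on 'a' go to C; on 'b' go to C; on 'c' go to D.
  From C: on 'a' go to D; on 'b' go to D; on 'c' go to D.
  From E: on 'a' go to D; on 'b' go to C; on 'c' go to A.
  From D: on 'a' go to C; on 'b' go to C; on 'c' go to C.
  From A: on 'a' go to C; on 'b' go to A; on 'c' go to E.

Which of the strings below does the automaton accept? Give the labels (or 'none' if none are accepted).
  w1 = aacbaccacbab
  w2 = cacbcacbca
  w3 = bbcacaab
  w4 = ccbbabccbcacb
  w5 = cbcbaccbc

w1: Trace: B -a-> C -a-> D -c-> C -b-> D -a-> C -c-> D -c-> C -a-> D -c-> C -b-> D -a-> C -b-> D  → end D, accepted
w2: Trace: B -c-> D -a-> C -c-> D -b-> C -c-> D -a-> C -c-> D -b-> C -c-> D -a-> C  → end C, accepted
w3: Trace: B -b-> C -b-> D -c-> C -a-> D -c-> C -a-> D -a-> C -b-> D  → end D, accepted
w4: Trace: B -c-> D -c-> C -b-> D -b-> C -a-> D -b-> C -c-> D -c-> C -b-> D -c-> C -a-> D -c-> C -b-> D  → end D, accepted
w5: Trace: B -c-> D -b-> C -c-> D -b-> C -a-> D -c-> C -c-> D -b-> C -c-> D  → end D, accepted

w1, w2, w3, w4, w5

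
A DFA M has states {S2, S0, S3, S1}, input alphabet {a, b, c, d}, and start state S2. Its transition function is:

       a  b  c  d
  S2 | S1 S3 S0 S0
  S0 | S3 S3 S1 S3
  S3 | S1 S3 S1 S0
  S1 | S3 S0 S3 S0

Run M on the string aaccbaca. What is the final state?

start at S2
read 'a': S2 → S1
read 'a': S1 → S3
read 'c': S3 → S1
read 'c': S1 → S3
read 'b': S3 → S3
read 'a': S3 → S1
read 'c': S1 → S3
read 'a': S3 → S1

S1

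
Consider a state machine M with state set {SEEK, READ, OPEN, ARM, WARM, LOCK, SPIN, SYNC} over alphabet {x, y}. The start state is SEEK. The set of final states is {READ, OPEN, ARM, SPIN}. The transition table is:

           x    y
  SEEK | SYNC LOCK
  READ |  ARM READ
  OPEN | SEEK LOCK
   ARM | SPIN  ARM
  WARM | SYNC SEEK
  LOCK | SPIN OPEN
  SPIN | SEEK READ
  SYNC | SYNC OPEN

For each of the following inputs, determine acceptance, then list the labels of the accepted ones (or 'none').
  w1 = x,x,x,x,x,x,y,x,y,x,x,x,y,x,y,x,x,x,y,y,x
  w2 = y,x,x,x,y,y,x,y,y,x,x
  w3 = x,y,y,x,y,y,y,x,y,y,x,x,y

w1: Trace: SEEK -x-> SYNC -x-> SYNC -x-> SYNC -x-> SYNC -x-> SYNC -x-> SYNC -y-> OPEN -x-> SEEK -y-> LOCK -x-> SPIN -x-> SEEK -x-> SYNC -y-> OPEN -x-> SEEK -y-> LOCK -x-> SPIN -x-> SEEK -x-> SYNC -y-> OPEN -y-> LOCK -x-> SPIN  → end SPIN, accepted
w2: Trace: SEEK -y-> LOCK -x-> SPIN -x-> SEEK -x-> SYNC -y-> OPEN -y-> LOCK -x-> SPIN -y-> READ -y-> READ -x-> ARM -x-> SPIN  → end SPIN, accepted
w3: Trace: SEEK -x-> SYNC -y-> OPEN -y-> LOCK -x-> SPIN -y-> READ -y-> READ -y-> READ -x-> ARM -y-> ARM -y-> ARM -x-> SPIN -x-> SEEK -y-> LOCK  → end LOCK, rejected

w1, w2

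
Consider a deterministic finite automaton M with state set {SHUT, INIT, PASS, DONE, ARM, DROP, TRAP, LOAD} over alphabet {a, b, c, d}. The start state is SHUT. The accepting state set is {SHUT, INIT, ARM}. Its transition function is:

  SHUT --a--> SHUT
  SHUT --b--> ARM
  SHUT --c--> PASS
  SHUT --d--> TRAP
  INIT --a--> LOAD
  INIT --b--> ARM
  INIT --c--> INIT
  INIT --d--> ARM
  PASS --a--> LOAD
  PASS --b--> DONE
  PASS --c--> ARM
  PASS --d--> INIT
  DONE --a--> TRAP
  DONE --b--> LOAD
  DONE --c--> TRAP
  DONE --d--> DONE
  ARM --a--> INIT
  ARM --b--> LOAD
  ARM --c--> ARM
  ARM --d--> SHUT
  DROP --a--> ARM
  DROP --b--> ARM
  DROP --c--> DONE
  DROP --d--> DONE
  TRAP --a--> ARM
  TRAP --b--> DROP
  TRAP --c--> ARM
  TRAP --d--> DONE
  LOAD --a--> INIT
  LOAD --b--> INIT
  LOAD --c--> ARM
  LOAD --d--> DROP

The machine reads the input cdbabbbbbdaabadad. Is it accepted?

Trace: SHUT -c-> PASS -d-> INIT -b-> ARM -a-> INIT -b-> ARM -b-> LOAD -b-> INIT -b-> ARM -b-> LOAD -d-> DROP -a-> ARM -a-> INIT -b-> ARM -a-> INIT -d-> ARM -a-> INIT -d-> ARM
End state ARM is accepting.

Yes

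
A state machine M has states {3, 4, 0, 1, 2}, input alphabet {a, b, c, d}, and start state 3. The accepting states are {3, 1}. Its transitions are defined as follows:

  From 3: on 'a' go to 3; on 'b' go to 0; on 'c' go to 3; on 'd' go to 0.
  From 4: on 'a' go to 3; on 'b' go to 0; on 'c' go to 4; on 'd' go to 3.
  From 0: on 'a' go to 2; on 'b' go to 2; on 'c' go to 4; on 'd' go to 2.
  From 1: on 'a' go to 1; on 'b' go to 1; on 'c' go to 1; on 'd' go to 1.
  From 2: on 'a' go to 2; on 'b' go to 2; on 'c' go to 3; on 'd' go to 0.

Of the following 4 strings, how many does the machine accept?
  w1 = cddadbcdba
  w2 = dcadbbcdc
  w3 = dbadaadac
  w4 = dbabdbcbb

w1: Trace: 3 -c-> 3 -d-> 0 -d-> 2 -a-> 2 -d-> 0 -b-> 2 -c-> 3 -d-> 0 -b-> 2 -a-> 2  → end 2, rejected
w2: Trace: 3 -d-> 0 -c-> 4 -a-> 3 -d-> 0 -b-> 2 -b-> 2 -c-> 3 -d-> 0 -c-> 4  → end 4, rejected
w3: Trace: 3 -d-> 0 -b-> 2 -a-> 2 -d-> 0 -a-> 2 -a-> 2 -d-> 0 -a-> 2 -c-> 3  → end 3, accepted
w4: Trace: 3 -d-> 0 -b-> 2 -a-> 2 -b-> 2 -d-> 0 -b-> 2 -c-> 3 -b-> 0 -b-> 2  → end 2, rejected

1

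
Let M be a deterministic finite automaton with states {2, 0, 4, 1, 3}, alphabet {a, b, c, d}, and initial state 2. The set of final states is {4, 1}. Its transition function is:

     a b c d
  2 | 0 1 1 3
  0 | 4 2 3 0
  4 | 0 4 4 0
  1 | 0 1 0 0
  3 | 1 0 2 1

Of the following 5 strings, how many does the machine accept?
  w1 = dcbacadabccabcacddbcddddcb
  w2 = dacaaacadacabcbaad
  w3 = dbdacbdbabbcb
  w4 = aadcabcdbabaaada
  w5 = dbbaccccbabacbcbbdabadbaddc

w1:
  start at 2
  read 'd': 2 → 3
  read 'c': 3 → 2
  read 'b': 2 → 1
  read 'a': 1 → 0
  read 'c': 0 → 3
  read 'a': 3 → 1
  read 'd': 1 → 0
  read 'a': 0 → 4
  read 'b': 4 → 4
  read 'c': 4 → 4
  read 'c': 4 → 4
  read 'a': 4 → 0
  read 'b': 0 → 2
  read 'c': 2 → 1
  read 'a': 1 → 0
  read 'c': 0 → 3
  read 'd': 3 → 1
  read 'd': 1 → 0
  read 'b': 0 → 2
  read 'c': 2 → 1
  read 'd': 1 → 0
  read 'd': 0 → 0
  read 'd': 0 → 0
  read 'd': 0 → 0
  read 'c': 0 → 3
  read 'b': 3 → 0
  end 0, rejected
w2:
  start at 2
  read 'd': 2 → 3
  read 'a': 3 → 1
  read 'c': 1 → 0
  read 'a': 0 → 4
  read 'a': 4 → 0
  read 'a': 0 → 4
  read 'c': 4 → 4
  read 'a': 4 → 0
  read 'd': 0 → 0
  read 'a': 0 → 4
  read 'c': 4 → 4
  read 'a': 4 → 0
  read 'b': 0 → 2
  read 'c': 2 → 1
  read 'b': 1 → 1
  read 'a': 1 → 0
  read 'a': 0 → 4
  read 'd': 4 → 0
  end 0, rejected
w3:
  start at 2
  read 'd': 2 → 3
  read 'b': 3 → 0
  read 'd': 0 → 0
  read 'a': 0 → 4
  read 'c': 4 → 4
  read 'b': 4 → 4
  read 'd': 4 → 0
  read 'b': 0 → 2
  read 'a': 2 → 0
  read 'b': 0 → 2
  read 'b': 2 → 1
  read 'c': 1 → 0
  read 'b': 0 → 2
  end 2, rejected
w4:
  start at 2
  read 'a': 2 → 0
  read 'a': 0 → 4
  read 'd': 4 → 0
  read 'c': 0 → 3
  read 'a': 3 → 1
  read 'b': 1 → 1
  read 'c': 1 → 0
  read 'd': 0 → 0
  read 'b': 0 → 2
  read 'a': 2 → 0
  read 'b': 0 → 2
  read 'a': 2 → 0
  read 'a': 0 → 4
  read 'a': 4 → 0
  read 'd': 0 → 0
  read 'a': 0 → 4
  end 4, accepted
w5:
  start at 2
  read 'd': 2 → 3
  read 'b': 3 → 0
  read 'b': 0 → 2
  read 'a': 2 → 0
  read 'c': 0 → 3
  read 'c': 3 → 2
  read 'c': 2 → 1
  read 'c': 1 → 0
  read 'b': 0 → 2
  read 'a': 2 → 0
  read 'b': 0 → 2
  read 'a': 2 → 0
  read 'c': 0 → 3
  read 'b': 3 → 0
  read 'c': 0 → 3
  read 'b': 3 → 0
  read 'b': 0 → 2
  read 'd': 2 → 3
  read 'a': 3 → 1
  read 'b': 1 → 1
  read 'a': 1 → 0
  read 'd': 0 → 0
  read 'b': 0 → 2
  read 'a': 2 → 0
  read 'd': 0 → 0
  read 'd': 0 → 0
  read 'c': 0 → 3
  end 3, rejected

1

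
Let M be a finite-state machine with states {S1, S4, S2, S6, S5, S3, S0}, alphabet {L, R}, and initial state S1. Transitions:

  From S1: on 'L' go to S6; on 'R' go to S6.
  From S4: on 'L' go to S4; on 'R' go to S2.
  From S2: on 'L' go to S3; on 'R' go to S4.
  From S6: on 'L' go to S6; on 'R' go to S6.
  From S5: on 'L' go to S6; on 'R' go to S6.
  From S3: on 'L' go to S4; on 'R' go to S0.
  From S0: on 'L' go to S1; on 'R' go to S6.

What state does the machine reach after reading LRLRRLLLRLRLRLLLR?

S6

Trace: S1 -L-> S6 -R-> S6 -L-> S6 -R-> S6 -R-> S6 -L-> S6 -L-> S6 -L-> S6 -R-> S6 -L-> S6 -R-> S6 -L-> S6 -R-> S6 -L-> S6 -L-> S6 -L-> S6 -R-> S6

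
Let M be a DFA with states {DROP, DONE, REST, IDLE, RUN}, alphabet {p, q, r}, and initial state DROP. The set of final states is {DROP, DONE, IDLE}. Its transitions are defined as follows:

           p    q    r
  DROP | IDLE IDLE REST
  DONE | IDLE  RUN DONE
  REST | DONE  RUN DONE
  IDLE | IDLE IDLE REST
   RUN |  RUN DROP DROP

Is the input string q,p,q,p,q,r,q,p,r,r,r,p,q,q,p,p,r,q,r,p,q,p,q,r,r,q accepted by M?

No

start at DROP
read 'q': DROP → IDLE
read 'p': IDLE → IDLE
read 'q': IDLE → IDLE
read 'p': IDLE → IDLE
read 'q': IDLE → IDLE
read 'r': IDLE → REST
read 'q': REST → RUN
read 'p': RUN → RUN
read 'r': RUN → DROP
read 'r': DROP → REST
read 'r': REST → DONE
read 'p': DONE → IDLE
read 'q': IDLE → IDLE
read 'q': IDLE → IDLE
read 'p': IDLE → IDLE
read 'p': IDLE → IDLE
read 'r': IDLE → REST
read 'q': REST → RUN
read 'r': RUN → DROP
read 'p': DROP → IDLE
read 'q': IDLE → IDLE
read 'p': IDLE → IDLE
read 'q': IDLE → IDLE
read 'r': IDLE → REST
read 'r': REST → DONE
read 'q': DONE → RUN
End state RUN is not accepting.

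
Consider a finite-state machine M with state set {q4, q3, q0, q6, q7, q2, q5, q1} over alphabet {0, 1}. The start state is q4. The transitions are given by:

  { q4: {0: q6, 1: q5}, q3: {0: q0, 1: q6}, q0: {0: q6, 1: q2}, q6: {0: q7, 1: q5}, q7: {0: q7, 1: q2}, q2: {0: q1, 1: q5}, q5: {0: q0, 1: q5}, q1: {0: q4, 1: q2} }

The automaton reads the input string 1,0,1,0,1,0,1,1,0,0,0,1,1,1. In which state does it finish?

Trace: q4 -1-> q5 -0-> q0 -1-> q2 -0-> q1 -1-> q2 -0-> q1 -1-> q2 -1-> q5 -0-> q0 -0-> q6 -0-> q7 -1-> q2 -1-> q5 -1-> q5

q5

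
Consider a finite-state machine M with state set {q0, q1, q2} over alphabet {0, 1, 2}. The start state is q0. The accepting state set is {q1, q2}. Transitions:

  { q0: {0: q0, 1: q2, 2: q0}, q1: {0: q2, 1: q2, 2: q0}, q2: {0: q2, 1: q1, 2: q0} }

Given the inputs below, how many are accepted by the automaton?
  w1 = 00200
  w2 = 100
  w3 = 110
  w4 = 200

w1: q0 → q0 → q0 → q0 → q0 → q0  → end q0, rejected
w2: q0 → q2 → q2 → q2  → end q2, accepted
w3: q0 → q2 → q1 → q2  → end q2, accepted
w4: q0 → q0 → q0 → q0  → end q0, rejected

2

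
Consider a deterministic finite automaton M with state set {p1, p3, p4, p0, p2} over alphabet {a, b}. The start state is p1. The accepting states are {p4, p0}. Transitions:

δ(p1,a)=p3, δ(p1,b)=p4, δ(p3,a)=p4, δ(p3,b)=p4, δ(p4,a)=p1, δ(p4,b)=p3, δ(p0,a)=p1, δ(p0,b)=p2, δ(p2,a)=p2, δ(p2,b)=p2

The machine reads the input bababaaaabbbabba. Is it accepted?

p1 → p4 → p1 → p4 → p1 → p4 → p1 → p3 → p4 → p1 → p4 → p3 → p4 → p1 → p4 → p3 → p4
End state p4 is accepting.

Yes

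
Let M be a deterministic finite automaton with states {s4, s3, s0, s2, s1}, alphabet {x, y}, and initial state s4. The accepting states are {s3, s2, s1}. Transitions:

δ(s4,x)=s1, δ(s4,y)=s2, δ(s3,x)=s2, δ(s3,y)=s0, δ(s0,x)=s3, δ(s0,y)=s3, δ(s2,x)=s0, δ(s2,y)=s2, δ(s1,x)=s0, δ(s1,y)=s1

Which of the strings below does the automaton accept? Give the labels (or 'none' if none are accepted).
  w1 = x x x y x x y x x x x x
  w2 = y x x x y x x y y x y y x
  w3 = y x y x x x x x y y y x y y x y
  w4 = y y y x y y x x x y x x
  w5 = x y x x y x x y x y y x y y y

w1, w3

w1:
  start at s4
  read 'x': s4 → s1
  read 'x': s1 → s0
  read 'x': s0 → s3
  read 'y': s3 → s0
  read 'x': s0 → s3
  read 'x': s3 → s2
  read 'y': s2 → s2
  read 'x': s2 → s0
  read 'x': s0 → s3
  read 'x': s3 → s2
  read 'x': s2 → s0
  read 'x': s0 → s3
  end s3, accepted
w2:
  start at s4
  read 'y': s4 → s2
  read 'x': s2 → s0
  read 'x': s0 → s3
  read 'x': s3 → s2
  read 'y': s2 → s2
  read 'x': s2 → s0
  read 'x': s0 → s3
  read 'y': s3 → s0
  read 'y': s0 → s3
  read 'x': s3 → s2
  read 'y': s2 → s2
  read 'y': s2 → s2
  read 'x': s2 → s0
  end s0, rejected
w3:
  start at s4
  read 'y': s4 → s2
  read 'x': s2 → s0
  read 'y': s0 → s3
  read 'x': s3 → s2
  read 'x': s2 → s0
  read 'x': s0 → s3
  read 'x': s3 → s2
  read 'x': s2 → s0
  read 'y': s0 → s3
  read 'y': s3 → s0
  read 'y': s0 → s3
  read 'x': s3 → s2
  read 'y': s2 → s2
  read 'y': s2 → s2
  read 'x': s2 → s0
  read 'y': s0 → s3
  end s3, accepted
w4:
  start at s4
  read 'y': s4 → s2
  read 'y': s2 → s2
  read 'y': s2 → s2
  read 'x': s2 → s0
  read 'y': s0 → s3
  read 'y': s3 → s0
  read 'x': s0 → s3
  read 'x': s3 → s2
  read 'x': s2 → s0
  read 'y': s0 → s3
  read 'x': s3 → s2
  read 'x': s2 → s0
  end s0, rejected
w5:
  start at s4
  read 'x': s4 → s1
  read 'y': s1 → s1
  read 'x': s1 → s0
  read 'x': s0 → s3
  read 'y': s3 → s0
  read 'x': s0 → s3
  read 'x': s3 → s2
  read 'y': s2 → s2
  read 'x': s2 → s0
  read 'y': s0 → s3
  read 'y': s3 → s0
  read 'x': s0 → s3
  read 'y': s3 → s0
  read 'y': s0 → s3
  read 'y': s3 → s0
  end s0, rejected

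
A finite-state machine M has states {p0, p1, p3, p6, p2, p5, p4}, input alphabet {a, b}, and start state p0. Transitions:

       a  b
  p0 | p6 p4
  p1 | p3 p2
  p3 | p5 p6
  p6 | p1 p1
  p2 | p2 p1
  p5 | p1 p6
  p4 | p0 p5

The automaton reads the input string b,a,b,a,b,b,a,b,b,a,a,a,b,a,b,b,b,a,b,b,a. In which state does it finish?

start at p0
read 'b': p0 → p4
read 'a': p4 → p0
read 'b': p0 → p4
read 'a': p4 → p0
read 'b': p0 → p4
read 'b': p4 → p5
read 'a': p5 → p1
read 'b': p1 → p2
read 'b': p2 → p1
read 'a': p1 → p3
read 'a': p3 → p5
read 'a': p5 → p1
read 'b': p1 → p2
read 'a': p2 → p2
read 'b': p2 → p1
read 'b': p1 → p2
read 'b': p2 → p1
read 'a': p1 → p3
read 'b': p3 → p6
read 'b': p6 → p1
read 'a': p1 → p3

p3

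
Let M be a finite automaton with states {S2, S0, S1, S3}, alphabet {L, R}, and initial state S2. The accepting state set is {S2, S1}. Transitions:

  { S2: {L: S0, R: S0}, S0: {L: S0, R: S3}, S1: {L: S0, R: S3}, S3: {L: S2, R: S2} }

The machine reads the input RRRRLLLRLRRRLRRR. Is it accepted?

No

Trace: S2 -R-> S0 -R-> S3 -R-> S2 -R-> S0 -L-> S0 -L-> S0 -L-> S0 -R-> S3 -L-> S2 -R-> S0 -R-> S3 -R-> S2 -L-> S0 -R-> S3 -R-> S2 -R-> S0
End state S0 is not accepting.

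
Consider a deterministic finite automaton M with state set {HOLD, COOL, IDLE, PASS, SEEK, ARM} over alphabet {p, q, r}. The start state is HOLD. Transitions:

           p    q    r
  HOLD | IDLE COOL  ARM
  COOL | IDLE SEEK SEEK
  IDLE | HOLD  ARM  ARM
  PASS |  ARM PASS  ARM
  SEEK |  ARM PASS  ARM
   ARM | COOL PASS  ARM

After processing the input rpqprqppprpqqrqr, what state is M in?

HOLD → ARM → COOL → SEEK → ARM → ARM → PASS → ARM → COOL → IDLE → ARM → COOL → SEEK → PASS → ARM → PASS → ARM

ARM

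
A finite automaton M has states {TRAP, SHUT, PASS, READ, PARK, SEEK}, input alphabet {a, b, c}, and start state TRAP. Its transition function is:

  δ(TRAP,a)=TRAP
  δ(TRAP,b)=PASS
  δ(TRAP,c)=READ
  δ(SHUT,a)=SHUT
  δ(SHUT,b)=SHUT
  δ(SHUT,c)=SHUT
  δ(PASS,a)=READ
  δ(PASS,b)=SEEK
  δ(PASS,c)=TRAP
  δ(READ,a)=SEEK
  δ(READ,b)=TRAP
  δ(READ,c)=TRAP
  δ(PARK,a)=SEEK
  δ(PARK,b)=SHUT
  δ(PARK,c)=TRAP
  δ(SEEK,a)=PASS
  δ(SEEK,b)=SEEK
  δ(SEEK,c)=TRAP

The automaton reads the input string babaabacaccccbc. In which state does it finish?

TRAP → PASS → READ → TRAP → TRAP → TRAP → PASS → READ → TRAP → TRAP → READ → TRAP → READ → TRAP → PASS → TRAP

TRAP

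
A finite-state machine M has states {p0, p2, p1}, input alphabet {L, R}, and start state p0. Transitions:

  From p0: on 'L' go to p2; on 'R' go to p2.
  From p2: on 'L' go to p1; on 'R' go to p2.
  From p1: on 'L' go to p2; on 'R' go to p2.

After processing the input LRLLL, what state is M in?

Trace: p0 -L-> p2 -R-> p2 -L-> p1 -L-> p2 -L-> p1

p1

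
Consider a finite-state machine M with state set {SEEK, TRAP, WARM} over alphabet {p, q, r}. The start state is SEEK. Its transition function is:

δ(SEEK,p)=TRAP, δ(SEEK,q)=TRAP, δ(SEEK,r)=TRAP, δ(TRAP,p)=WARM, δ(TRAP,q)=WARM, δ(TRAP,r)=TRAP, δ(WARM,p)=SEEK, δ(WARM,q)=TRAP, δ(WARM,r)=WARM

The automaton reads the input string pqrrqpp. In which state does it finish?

SEEK

SEEK → TRAP → WARM → WARM → WARM → TRAP → WARM → SEEK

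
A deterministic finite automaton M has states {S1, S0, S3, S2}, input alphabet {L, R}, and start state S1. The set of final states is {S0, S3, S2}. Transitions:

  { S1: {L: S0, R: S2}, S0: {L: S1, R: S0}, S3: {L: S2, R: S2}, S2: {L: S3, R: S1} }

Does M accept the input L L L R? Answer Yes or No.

Trace: S1 -L-> S0 -L-> S1 -L-> S0 -R-> S0
End state S0 is accepting.

Yes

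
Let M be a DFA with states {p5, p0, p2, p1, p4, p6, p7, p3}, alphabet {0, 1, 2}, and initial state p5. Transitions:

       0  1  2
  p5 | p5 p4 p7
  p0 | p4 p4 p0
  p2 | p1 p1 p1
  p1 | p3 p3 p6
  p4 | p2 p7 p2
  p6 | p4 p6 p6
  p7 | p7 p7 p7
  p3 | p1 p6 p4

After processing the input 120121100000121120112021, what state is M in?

p5 → p4 → p2 → p1 → p3 → p4 → p7 → p7 → p7 → p7 → p7 → p7 → p7 → p7 → p7 → p7 → p7 → p7 → p7 → p7 → p7 → p7 → p7 → p7 → p7

p7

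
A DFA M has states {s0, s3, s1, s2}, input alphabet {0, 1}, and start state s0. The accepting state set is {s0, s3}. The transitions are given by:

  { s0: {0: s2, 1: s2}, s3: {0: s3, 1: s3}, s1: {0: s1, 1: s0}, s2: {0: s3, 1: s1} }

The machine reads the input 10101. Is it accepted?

s0 → s2 → s3 → s3 → s3 → s3
End state s3 is accepting.

Yes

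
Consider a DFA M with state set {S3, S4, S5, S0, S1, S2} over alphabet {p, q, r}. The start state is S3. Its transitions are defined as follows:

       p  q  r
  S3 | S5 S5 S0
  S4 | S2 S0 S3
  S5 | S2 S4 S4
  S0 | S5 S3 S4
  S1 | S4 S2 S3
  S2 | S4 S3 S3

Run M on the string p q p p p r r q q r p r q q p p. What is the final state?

S4

S3 → S5 → S4 → S2 → S4 → S2 → S3 → S0 → S3 → S5 → S4 → S2 → S3 → S5 → S4 → S2 → S4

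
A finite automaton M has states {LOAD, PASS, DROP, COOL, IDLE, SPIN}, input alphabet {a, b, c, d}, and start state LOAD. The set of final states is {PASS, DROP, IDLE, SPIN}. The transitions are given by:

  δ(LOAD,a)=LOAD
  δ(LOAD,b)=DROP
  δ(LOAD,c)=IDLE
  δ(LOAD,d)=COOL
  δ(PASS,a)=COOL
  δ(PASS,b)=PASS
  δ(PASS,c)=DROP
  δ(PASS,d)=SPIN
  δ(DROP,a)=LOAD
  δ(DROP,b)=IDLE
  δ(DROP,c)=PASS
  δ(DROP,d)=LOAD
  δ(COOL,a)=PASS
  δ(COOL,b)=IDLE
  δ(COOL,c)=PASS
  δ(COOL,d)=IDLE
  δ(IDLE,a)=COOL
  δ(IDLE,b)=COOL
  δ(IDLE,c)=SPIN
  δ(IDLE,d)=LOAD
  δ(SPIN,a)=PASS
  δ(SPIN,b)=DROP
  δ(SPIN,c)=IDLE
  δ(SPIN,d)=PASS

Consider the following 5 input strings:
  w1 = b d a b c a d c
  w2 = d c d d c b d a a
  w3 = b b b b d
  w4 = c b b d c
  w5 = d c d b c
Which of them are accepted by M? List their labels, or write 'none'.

w1: Trace: LOAD -b-> DROP -d-> LOAD -a-> LOAD -b-> DROP -c-> PASS -a-> COOL -d-> IDLE -c-> SPIN  → end SPIN, accepted
w2: Trace: LOAD -d-> COOL -c-> PASS -d-> SPIN -d-> PASS -c-> DROP -b-> IDLE -d-> LOAD -a-> LOAD -a-> LOAD  → end LOAD, rejected
w3: Trace: LOAD -b-> DROP -b-> IDLE -b-> COOL -b-> IDLE -d-> LOAD  → end LOAD, rejected
w4: Trace: LOAD -c-> IDLE -b-> COOL -b-> IDLE -d-> LOAD -c-> IDLE  → end IDLE, accepted
w5: Trace: LOAD -d-> COOL -c-> PASS -d-> SPIN -b-> DROP -c-> PASS  → end PASS, accepted

w1, w4, w5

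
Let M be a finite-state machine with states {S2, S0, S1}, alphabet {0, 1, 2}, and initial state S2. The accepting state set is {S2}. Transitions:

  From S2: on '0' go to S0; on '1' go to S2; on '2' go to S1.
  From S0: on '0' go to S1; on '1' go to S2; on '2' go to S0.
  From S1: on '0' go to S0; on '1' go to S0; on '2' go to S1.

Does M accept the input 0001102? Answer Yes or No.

No

start at S2
read '0': S2 → S0
read '0': S0 → S1
read '0': S1 → S0
read '1': S0 → S2
read '1': S2 → S2
read '0': S2 → S0
read '2': S0 → S0
End state S0 is not accepting.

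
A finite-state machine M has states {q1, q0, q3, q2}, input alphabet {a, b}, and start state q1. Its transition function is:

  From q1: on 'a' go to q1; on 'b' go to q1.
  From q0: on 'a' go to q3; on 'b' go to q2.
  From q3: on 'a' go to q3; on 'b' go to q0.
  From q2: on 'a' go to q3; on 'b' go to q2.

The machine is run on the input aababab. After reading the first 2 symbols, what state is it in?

q1 → q1 → q1
After 2 symbols: q1.

q1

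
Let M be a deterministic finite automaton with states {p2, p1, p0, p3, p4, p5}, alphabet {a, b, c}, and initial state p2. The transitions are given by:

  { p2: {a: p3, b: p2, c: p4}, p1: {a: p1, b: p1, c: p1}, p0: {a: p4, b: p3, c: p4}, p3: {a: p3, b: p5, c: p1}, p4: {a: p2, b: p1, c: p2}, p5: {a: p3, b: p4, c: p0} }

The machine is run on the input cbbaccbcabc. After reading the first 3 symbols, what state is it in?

p1

p2 → p4 → p1 → p1
After 3 symbols: p1.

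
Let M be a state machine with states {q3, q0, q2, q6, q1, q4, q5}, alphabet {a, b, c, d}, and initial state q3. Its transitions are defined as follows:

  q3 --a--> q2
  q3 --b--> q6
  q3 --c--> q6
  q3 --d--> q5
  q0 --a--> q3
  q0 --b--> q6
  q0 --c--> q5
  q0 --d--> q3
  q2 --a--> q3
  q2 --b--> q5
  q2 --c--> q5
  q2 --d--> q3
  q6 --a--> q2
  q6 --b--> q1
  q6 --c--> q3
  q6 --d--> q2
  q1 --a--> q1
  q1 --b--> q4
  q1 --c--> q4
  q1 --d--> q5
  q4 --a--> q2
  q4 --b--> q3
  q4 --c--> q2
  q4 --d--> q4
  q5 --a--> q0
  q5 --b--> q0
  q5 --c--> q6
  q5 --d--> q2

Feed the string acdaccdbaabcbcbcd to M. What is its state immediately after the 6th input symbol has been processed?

q3

q3 → q2 → q5 → q2 → q3 → q6 → q3
After 6 symbols: q3.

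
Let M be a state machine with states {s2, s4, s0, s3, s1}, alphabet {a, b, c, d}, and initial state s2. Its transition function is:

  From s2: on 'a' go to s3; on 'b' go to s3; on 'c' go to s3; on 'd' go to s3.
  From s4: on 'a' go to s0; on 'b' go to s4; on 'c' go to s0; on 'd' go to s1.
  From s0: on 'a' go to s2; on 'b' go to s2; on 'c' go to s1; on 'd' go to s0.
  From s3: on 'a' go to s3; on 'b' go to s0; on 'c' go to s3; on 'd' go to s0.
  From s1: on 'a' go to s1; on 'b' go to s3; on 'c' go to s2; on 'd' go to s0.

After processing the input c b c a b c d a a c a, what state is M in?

s3

start at s2
read 'c': s2 → s3
read 'b': s3 → s0
read 'c': s0 → s1
read 'a': s1 → s1
read 'b': s1 → s3
read 'c': s3 → s3
read 'd': s3 → s0
read 'a': s0 → s2
read 'a': s2 → s3
read 'c': s3 → s3
read 'a': s3 → s3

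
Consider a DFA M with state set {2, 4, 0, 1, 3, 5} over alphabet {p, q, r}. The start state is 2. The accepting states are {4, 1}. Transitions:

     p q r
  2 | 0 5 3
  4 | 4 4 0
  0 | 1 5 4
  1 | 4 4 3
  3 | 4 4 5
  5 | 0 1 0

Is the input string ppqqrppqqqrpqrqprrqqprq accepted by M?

start at 2
read 'p': 2 → 0
read 'p': 0 → 1
read 'q': 1 → 4
read 'q': 4 → 4
read 'r': 4 → 0
read 'p': 0 → 1
read 'p': 1 → 4
read 'q': 4 → 4
read 'q': 4 → 4
read 'q': 4 → 4
read 'r': 4 → 0
read 'p': 0 → 1
read 'q': 1 → 4
read 'r': 4 → 0
read 'q': 0 → 5
read 'p': 5 → 0
read 'r': 0 → 4
read 'r': 4 → 0
read 'q': 0 → 5
read 'q': 5 → 1
read 'p': 1 → 4
read 'r': 4 → 0
read 'q': 0 → 5
End state 5 is not accepting.

No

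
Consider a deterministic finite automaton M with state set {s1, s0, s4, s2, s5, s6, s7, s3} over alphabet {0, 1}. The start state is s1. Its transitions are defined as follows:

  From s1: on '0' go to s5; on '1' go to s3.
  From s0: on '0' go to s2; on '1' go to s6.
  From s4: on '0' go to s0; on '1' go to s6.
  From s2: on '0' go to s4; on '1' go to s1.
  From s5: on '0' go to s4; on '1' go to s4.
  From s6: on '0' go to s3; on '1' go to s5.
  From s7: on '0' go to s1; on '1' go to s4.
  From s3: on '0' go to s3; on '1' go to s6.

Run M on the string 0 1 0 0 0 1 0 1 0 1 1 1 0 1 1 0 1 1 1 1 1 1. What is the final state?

Trace: s1 -0-> s5 -1-> s4 -0-> s0 -0-> s2 -0-> s4 -1-> s6 -0-> s3 -1-> s6 -0-> s3 -1-> s6 -1-> s5 -1-> s4 -0-> s0 -1-> s6 -1-> s5 -0-> s4 -1-> s6 -1-> s5 -1-> s4 -1-> s6 -1-> s5 -1-> s4

s4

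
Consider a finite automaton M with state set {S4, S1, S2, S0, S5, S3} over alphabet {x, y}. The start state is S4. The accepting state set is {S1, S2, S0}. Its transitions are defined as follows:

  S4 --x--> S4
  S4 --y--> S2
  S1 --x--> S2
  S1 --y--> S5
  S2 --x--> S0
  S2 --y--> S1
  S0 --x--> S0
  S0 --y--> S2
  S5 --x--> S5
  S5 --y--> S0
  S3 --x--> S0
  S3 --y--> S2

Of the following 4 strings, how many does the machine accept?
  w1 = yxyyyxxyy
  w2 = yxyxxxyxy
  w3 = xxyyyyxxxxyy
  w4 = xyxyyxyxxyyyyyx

4

w1: Trace: S4 -y-> S2 -x-> S0 -y-> S2 -y-> S1 -y-> S5 -x-> S5 -x-> S5 -y-> S0 -y-> S2  → end S2, accepted
w2: Trace: S4 -y-> S2 -x-> S0 -y-> S2 -x-> S0 -x-> S0 -x-> S0 -y-> S2 -x-> S0 -y-> S2  → end S2, accepted
w3: Trace: S4 -x-> S4 -x-> S4 -y-> S2 -y-> S1 -y-> S5 -y-> S0 -x-> S0 -x-> S0 -x-> S0 -x-> S0 -y-> S2 -y-> S1  → end S1, accepted
w4: Trace: S4 -x-> S4 -y-> S2 -x-> S0 -y-> S2 -y-> S1 -x-> S2 -y-> S1 -x-> S2 -x-> S0 -y-> S2 -y-> S1 -y-> S5 -y-> S0 -y-> S2 -x-> S0  → end S0, accepted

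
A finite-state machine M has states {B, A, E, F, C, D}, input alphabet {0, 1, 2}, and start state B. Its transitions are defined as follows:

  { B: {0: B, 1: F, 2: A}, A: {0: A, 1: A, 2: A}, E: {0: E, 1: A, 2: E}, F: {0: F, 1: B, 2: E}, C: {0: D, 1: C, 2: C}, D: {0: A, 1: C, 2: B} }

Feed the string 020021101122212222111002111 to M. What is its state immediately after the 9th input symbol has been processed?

B → B → A → A → A → A → A → A → A → A
After 9 symbols: A.

A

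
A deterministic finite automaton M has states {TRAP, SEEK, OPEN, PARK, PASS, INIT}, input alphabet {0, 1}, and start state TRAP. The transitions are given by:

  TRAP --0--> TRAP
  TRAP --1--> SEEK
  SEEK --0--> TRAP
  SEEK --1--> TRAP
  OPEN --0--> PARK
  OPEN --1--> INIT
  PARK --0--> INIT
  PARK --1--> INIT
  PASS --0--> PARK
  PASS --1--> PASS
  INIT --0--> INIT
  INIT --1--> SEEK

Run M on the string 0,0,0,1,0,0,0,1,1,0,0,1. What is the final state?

SEEK

Trace: TRAP -0-> TRAP -0-> TRAP -0-> TRAP -1-> SEEK -0-> TRAP -0-> TRAP -0-> TRAP -1-> SEEK -1-> TRAP -0-> TRAP -0-> TRAP -1-> SEEK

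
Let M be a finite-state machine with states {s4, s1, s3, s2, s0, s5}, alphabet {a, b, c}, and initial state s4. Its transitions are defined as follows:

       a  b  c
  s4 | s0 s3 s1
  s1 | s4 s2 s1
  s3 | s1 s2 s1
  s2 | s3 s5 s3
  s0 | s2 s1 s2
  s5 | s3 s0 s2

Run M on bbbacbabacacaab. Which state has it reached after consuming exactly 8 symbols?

s2

s4 → s3 → s2 → s5 → s3 → s1 → s2 → s3 → s2
After 8 symbols: s2.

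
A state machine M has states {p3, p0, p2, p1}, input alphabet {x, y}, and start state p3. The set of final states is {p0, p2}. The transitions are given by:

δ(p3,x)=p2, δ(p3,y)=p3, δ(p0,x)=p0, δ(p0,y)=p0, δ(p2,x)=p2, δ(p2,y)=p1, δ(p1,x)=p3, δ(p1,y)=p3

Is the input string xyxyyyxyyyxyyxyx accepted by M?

p3 → p2 → p1 → p3 → p3 → p3 → p3 → p2 → p1 → p3 → p3 → p2 → p1 → p3 → p2 → p1 → p3
End state p3 is not accepting.

No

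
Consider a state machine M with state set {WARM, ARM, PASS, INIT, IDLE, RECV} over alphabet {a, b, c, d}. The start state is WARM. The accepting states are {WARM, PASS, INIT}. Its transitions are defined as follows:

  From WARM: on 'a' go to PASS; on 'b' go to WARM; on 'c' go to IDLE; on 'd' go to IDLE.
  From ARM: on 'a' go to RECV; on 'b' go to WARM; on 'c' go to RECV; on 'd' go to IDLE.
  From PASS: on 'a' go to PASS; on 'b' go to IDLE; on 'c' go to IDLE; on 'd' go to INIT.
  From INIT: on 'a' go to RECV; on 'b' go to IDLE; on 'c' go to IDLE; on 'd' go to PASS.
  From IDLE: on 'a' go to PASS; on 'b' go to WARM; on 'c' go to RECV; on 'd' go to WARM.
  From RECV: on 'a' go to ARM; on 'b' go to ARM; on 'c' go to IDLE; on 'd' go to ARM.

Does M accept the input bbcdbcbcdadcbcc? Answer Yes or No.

No

start at WARM
read 'b': WARM → WARM
read 'b': WARM → WARM
read 'c': WARM → IDLE
read 'd': IDLE → WARM
read 'b': WARM → WARM
read 'c': WARM → IDLE
read 'b': IDLE → WARM
read 'c': WARM → IDLE
read 'd': IDLE → WARM
read 'a': WARM → PASS
read 'd': PASS → INIT
read 'c': INIT → IDLE
read 'b': IDLE → WARM
read 'c': WARM → IDLE
read 'c': IDLE → RECV
End state RECV is not accepting.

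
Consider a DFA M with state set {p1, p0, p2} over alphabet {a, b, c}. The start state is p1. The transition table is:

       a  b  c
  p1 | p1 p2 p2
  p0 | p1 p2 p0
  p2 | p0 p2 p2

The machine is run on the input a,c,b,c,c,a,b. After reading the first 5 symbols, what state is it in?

Trace: p1 -a-> p1 -c-> p2 -b-> p2 -c-> p2 -c-> p2
After 5 symbols: p2.

p2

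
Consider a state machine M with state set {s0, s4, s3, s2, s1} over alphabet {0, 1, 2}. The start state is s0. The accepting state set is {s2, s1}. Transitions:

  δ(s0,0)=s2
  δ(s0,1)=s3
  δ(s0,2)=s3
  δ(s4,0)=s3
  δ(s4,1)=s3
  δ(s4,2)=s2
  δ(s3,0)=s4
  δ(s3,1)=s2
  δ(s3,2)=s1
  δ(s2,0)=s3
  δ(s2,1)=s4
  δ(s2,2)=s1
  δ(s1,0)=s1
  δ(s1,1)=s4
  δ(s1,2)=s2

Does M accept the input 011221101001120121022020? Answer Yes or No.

start at s0
read '0': s0 → s2
read '1': s2 → s4
read '1': s4 → s3
read '2': s3 → s1
read '2': s1 → s2
read '1': s2 → s4
read '1': s4 → s3
read '0': s3 → s4
read '1': s4 → s3
read '0': s3 → s4
read '0': s4 → s3
read '1': s3 → s2
read '1': s2 → s4
read '2': s4 → s2
read '0': s2 → s3
read '1': s3 → s2
read '2': s2 → s1
read '1': s1 → s4
read '0': s4 → s3
read '2': s3 → s1
read '2': s1 → s2
read '0': s2 → s3
read '2': s3 → s1
read '0': s1 → s1
End state s1 is accepting.

Yes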